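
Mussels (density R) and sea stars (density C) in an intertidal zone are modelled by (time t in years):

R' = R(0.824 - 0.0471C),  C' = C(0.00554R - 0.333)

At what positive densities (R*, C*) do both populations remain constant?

R* ≈ 60.1, C* ≈ 17.5

Set dC/dt = 0 with C > 0: 0.00554R - 0.333 = 0, so R* = 0.333/0.00554 = 60.1.
Set dR/dt = 0 with R > 0: 0.824 - 0.0471C = 0, so C* = 0.824/0.0471 = 17.5.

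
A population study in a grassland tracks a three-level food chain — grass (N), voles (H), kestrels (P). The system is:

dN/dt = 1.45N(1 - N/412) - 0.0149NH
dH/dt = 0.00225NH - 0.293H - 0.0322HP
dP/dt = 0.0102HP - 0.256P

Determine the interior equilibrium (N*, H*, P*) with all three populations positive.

From dP/dt = 0: 0.0102H* = 0.256, so H* = 25.1.
From dN/dt = 0: 1.45(1 - N*/412) = 0.0149·25.1, giving N* = 412·(1 - 0.258) = 306.
From dH/dt = 0: 0.00225·306 - 0.293 = 0.0322P*, so P* = 0.395/0.0322 = 12.3.

N* ≈ 306, H* ≈ 25.1, P* ≈ 12.3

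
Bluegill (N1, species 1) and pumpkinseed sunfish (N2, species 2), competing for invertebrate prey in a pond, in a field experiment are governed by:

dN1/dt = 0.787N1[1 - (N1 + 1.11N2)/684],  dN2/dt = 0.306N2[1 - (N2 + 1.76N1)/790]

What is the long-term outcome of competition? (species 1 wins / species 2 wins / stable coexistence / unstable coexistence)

unstable coexistence (outcome depends on initial conditions)

Compare the nullcline intercepts: K1/α12 = 684/1.11 = 616 < K2 = 790; K2/α21 = 790/1.76 = 449 < K1 = 684.
Since both are reversed, neither can invade when rare; the interior point is a saddle.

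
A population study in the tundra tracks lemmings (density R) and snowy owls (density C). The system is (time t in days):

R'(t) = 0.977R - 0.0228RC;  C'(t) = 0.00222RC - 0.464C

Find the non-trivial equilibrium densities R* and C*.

Set dC/dt = 0 with C > 0: 0.00222R - 0.464 = 0, so R* = 0.464/0.00222 = 209.
Set dR/dt = 0 with R > 0: 0.977 - 0.0228C = 0, so C* = 0.977/0.0228 = 42.9.

R* ≈ 209, C* ≈ 42.9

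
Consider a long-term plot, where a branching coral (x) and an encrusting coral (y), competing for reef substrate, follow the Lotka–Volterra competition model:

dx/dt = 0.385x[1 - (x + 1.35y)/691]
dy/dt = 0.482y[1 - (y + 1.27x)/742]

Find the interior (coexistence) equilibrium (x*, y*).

x* ≈ 435, y* ≈ 190

Setting both brackets to zero gives the nullclines x + 1.35y = 691 and 1.27x + y = 742.
Substituting y = 742 - 1.27x into the first: x(1 - 1.35·1.27) = 691 - 1.35·742.
So x* = -311/-0.715 = 435, and then y* = 742 - 1.27·435 = 190.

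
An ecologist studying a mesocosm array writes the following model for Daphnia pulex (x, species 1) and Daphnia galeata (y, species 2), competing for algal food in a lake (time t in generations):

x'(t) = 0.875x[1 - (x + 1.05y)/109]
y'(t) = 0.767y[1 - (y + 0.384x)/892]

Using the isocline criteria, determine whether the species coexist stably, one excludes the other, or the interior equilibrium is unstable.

species 2 excludes species 1

Compare the nullcline intercepts: K1/α12 = 109/1.05 = 104 < K2 = 892; K2/α21 = 892/0.384 = 2320 > K1 = 109.
Since the inequalities point opposite ways, species 2 can invade but species 1 cannot.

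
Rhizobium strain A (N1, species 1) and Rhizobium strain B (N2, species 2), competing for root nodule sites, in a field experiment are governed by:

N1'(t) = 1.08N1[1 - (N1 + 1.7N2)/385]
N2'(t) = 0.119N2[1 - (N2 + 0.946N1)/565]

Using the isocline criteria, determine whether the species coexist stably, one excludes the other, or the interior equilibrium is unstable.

Compare the nullcline intercepts: K1/α12 = 385/1.7 = 226 < K2 = 565; K2/α21 = 565/0.946 = 597 > K1 = 385.
Since the inequalities point opposite ways, species 2 can invade but species 1 cannot.

species 2 excludes species 1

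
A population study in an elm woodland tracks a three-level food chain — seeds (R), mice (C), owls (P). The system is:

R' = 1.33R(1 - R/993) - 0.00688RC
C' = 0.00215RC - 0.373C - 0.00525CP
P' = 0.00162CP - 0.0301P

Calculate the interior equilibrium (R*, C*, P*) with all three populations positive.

R* ≈ 898, C* ≈ 18.6, P* ≈ 297

From dP/dt = 0: 0.00162C* = 0.0301, so C* = 18.6.
From dR/dt = 0: 1.33(1 - R*/993) = 0.00688·18.6, giving R* = 993·(1 - 0.0961) = 898.
From dC/dt = 0: 0.00215·898 - 0.373 = 0.00525P*, so P* = 1.56/0.00525 = 297.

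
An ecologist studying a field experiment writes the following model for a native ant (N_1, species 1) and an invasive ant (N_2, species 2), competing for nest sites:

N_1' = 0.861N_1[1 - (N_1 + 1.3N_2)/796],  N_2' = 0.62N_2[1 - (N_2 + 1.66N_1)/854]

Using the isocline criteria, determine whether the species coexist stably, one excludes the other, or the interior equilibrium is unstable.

Compare the nullcline intercepts: K1/α12 = 796/1.3 = 612 < K2 = 854; K2/α21 = 854/1.66 = 514 < K1 = 796.
Since both are reversed, neither can invade when rare; the interior point is a saddle.

unstable coexistence (outcome depends on initial conditions)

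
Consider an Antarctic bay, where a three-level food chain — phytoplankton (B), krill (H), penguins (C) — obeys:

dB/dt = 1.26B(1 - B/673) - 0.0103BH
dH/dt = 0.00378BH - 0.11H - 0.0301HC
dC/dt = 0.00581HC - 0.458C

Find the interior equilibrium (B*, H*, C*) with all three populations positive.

From dC/dt = 0: 0.00581H* = 0.458, so H* = 78.8.
From dB/dt = 0: 1.26(1 - B*/673) = 0.0103·78.8, giving B* = 673·(1 - 0.644) = 239.
From dH/dt = 0: 0.00378·239 - 0.11 = 0.0301C*, so C* = 0.795/0.0301 = 26.4.

B* ≈ 239, H* ≈ 78.8, C* ≈ 26.4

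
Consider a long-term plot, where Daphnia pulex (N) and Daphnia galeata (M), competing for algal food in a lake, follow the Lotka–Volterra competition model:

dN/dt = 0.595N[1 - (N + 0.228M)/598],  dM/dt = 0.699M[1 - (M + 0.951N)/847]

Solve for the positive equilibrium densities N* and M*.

Setting both brackets to zero gives the nullclines N + 0.228M = 598 and 0.951N + M = 847.
Substituting M = 847 - 0.951N into the first: N(1 - 0.228·0.951) = 598 - 0.228·847.
So N* = 405/0.783 = 517, and then M* = 847 - 0.951·517 = 355.

N* ≈ 517, M* ≈ 355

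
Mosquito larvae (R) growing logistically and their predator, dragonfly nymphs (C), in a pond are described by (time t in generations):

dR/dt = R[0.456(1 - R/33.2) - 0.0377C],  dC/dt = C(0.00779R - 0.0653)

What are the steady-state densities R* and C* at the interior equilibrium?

From dC/dt = 0 with C > 0: 0.00779R* = 0.0653, so R* = 8.38.
Substitute into dR/dt = 0: 0.456(1 - 8.38/33.2) = 0.0377C*.
The bracket is 0.748, giving C* = 0.341/0.0377 = 9.04.

R* ≈ 8.38, C* ≈ 9.04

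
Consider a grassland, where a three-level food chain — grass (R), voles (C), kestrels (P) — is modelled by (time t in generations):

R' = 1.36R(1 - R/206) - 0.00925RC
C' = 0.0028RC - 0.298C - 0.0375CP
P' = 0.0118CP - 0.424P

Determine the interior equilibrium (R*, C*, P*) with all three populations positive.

From dP/dt = 0: 0.0118C* = 0.424, so C* = 35.9.
From dR/dt = 0: 1.36(1 - R*/206) = 0.00925·35.9, giving R* = 206·(1 - 0.244) = 156.
From dC/dt = 0: 0.0028·156 - 0.298 = 0.0375P*, so P* = 0.138/0.0375 = 3.68.

R* ≈ 156, C* ≈ 35.9, P* ≈ 3.68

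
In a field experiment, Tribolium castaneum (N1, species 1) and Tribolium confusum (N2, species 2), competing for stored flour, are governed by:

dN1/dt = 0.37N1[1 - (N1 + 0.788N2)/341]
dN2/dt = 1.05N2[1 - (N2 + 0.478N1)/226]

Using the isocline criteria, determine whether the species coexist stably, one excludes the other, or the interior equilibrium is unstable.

stable coexistence

Compare the nullcline intercepts: K1/α12 = 341/0.788 = 433 > K2 = 226; K2/α21 = 226/0.478 = 473 > K1 = 341.
Since both inequalities hold, each species can invade when rare, so the interior equilibrium is stable.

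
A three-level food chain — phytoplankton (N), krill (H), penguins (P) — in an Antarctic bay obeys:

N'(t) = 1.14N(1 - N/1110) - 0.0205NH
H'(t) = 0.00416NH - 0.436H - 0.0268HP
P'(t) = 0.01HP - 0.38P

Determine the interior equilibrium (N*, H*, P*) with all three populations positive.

N* ≈ 351, H* ≈ 38, P* ≈ 38.3

From dP/dt = 0: 0.01H* = 0.38, so H* = 38.
From dN/dt = 0: 1.14(1 - N*/1110) = 0.0205·38, giving N* = 1110·(1 - 0.683) = 351.
From dH/dt = 0: 0.00416·351 - 0.436 = 0.0268P*, so P* = 1.03/0.0268 = 38.3.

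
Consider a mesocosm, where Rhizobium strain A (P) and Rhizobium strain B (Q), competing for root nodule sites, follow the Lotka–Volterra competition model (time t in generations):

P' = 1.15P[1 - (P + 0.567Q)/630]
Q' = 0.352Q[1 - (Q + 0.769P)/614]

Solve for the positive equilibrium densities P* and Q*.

P* ≈ 500, Q* ≈ 230

Setting both brackets to zero gives the nullclines P + 0.567Q = 630 and 0.769P + Q = 614.
Substituting Q = 614 - 0.769P into the first: P(1 - 0.567·0.769) = 630 - 0.567·614.
So P* = 282/0.564 = 500, and then Q* = 614 - 0.769·500 = 230.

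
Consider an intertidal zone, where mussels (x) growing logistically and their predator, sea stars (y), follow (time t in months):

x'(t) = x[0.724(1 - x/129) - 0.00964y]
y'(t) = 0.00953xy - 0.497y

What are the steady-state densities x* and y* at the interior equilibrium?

From dy/dt = 0 with y > 0: 0.00953x* = 0.497, so x* = 52.2.
Substitute into dx/dt = 0: 0.724(1 - 52.2/129) = 0.00964y*.
The bracket is 0.596, giving y* = 0.431/0.00964 = 44.7.

x* ≈ 52.2, y* ≈ 44.7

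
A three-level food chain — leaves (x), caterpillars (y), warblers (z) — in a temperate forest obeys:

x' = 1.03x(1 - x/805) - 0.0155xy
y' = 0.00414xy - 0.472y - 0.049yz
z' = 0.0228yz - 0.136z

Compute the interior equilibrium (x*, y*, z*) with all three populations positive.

x* ≈ 733, y* ≈ 5.96, z* ≈ 52.3

From dz/dt = 0: 0.0228y* = 0.136, so y* = 5.96.
From dx/dt = 0: 1.03(1 - x*/805) = 0.0155·5.96, giving x* = 805·(1 - 0.0898) = 733.
From dy/dt = 0: 0.00414·733 - 0.472 = 0.049z*, so z* = 2.56/0.049 = 52.3.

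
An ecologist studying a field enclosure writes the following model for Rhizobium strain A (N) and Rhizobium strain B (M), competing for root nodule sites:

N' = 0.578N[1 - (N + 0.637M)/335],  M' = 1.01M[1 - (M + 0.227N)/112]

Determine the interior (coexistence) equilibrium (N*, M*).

N* ≈ 308, M* ≈ 42

Setting both brackets to zero gives the nullclines N + 0.637M = 335 and 0.227N + M = 112.
Substituting M = 112 - 0.227N into the first: N(1 - 0.637·0.227) = 335 - 0.637·112.
So N* = 264/0.855 = 308, and then M* = 112 - 0.227·308 = 42.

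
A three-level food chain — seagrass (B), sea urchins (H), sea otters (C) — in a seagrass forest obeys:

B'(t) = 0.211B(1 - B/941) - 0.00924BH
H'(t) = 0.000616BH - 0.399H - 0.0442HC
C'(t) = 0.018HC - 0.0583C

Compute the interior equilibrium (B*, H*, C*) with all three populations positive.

From dC/dt = 0: 0.018H* = 0.0583, so H* = 3.24.
From dB/dt = 0: 0.211(1 - B*/941) = 0.00924·3.24, giving B* = 941·(1 - 0.142) = 808.
From dH/dt = 0: 0.000616·808 - 0.399 = 0.0442C*, so C* = 0.0984/0.0442 = 2.23.

B* ≈ 808, H* ≈ 3.24, C* ≈ 2.23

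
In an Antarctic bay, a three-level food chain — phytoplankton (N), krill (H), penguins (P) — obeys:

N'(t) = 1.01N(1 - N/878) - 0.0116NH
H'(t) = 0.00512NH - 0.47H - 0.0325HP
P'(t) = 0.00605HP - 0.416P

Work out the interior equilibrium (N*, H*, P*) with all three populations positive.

From dP/dt = 0: 0.00605H* = 0.416, so H* = 68.8.
From dN/dt = 0: 1.01(1 - N*/878) = 0.0116·68.8, giving N* = 878·(1 - 0.79) = 185.
From dH/dt = 0: 0.00512·185 - 0.47 = 0.0325P*, so P* = 0.475/0.0325 = 14.6.

N* ≈ 185, H* ≈ 68.8, P* ≈ 14.6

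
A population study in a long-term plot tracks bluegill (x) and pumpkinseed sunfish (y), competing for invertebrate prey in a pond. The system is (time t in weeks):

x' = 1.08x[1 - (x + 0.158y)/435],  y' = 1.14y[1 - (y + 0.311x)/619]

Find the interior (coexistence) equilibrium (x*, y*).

x* ≈ 355, y* ≈ 509

Setting both brackets to zero gives the nullclines x + 0.158y = 435 and 0.311x + y = 619.
Substituting y = 619 - 0.311x into the first: x(1 - 0.158·0.311) = 435 - 0.158·619.
So x* = 337/0.951 = 355, and then y* = 619 - 0.311·355 = 509.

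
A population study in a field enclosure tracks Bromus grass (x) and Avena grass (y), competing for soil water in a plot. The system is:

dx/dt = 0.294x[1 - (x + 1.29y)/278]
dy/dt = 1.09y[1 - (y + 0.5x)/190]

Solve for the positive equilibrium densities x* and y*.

x* ≈ 92.7, y* ≈ 144

Setting both brackets to zero gives the nullclines x + 1.29y = 278 and 0.5x + y = 190.
Substituting y = 190 - 0.5x into the first: x(1 - 1.29·0.5) = 278 - 1.29·190.
So x* = 32.9/0.355 = 92.7, and then y* = 190 - 0.5·92.7 = 144.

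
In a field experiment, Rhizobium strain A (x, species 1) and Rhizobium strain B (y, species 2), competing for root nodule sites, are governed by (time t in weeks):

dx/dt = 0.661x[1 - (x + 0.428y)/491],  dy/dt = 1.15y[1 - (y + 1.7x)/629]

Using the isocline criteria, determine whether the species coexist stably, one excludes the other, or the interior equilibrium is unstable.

species 1 excludes species 2

Compare the nullcline intercepts: K1/α12 = 491/0.428 = 1150 > K2 = 629; K2/α21 = 629/1.7 = 370 < K1 = 491.
Since the inequalities point opposite ways, species 1 can invade but species 2 cannot.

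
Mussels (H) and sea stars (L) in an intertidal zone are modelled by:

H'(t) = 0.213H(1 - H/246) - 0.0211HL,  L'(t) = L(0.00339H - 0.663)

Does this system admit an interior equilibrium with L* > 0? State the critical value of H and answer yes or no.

Threshold H = 196; K > 196, so yes, the predator persists.

The predator equation gives dL/dt > 0 only when H > 0.663/0.00339 = 196.
Without the predator, H → K = 246. Since 246 > 196, the predator can invade and persist.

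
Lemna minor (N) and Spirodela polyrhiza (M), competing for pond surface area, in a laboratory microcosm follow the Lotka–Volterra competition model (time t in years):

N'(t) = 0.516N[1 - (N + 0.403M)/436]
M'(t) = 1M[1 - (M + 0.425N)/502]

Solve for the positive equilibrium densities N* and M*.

Setting both brackets to zero gives the nullclines N + 0.403M = 436 and 0.425N + M = 502.
Substituting M = 502 - 0.425N into the first: N(1 - 0.403·0.425) = 436 - 0.403·502.
So N* = 234/0.829 = 282, and then M* = 502 - 0.425·282 = 382.

N* ≈ 282, M* ≈ 382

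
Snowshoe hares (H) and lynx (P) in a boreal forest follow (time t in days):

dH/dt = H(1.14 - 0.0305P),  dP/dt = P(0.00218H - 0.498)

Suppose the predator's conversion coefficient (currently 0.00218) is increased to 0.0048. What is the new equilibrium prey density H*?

At the interior fixed point, setting dP/dt = 0 with P > 0 fixes H* = (predator death rate)/(HP coefficient) — independent of the other coefficients.
With the change, H* = 0.498/0.0048 = 104; it falls from 228.

H* ≈ 104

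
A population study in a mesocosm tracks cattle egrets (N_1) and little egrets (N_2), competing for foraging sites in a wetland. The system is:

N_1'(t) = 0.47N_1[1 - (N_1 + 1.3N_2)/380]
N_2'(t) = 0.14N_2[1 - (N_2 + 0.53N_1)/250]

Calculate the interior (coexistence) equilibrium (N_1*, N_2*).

Setting both brackets to zero gives the nullclines N_1 + 1.3N_2 = 380 and 0.53N_1 + N_2 = 250.
Substituting N_2 = 250 - 0.53N_1 into the first: N_1(1 - 1.3·0.53) = 380 - 1.3·250.
So N_1* = 55/0.311 = 177, and then N_2* = 250 - 0.53·177 = 156.

N_1* ≈ 177, N_2* ≈ 156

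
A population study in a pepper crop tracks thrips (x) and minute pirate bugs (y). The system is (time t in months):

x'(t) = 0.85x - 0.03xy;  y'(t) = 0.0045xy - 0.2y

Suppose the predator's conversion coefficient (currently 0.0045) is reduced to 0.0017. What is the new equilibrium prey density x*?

At the interior fixed point, setting dy/dt = 0 with y > 0 fixes x* = (predator death rate)/(xy coefficient) — independent of the other coefficients.
With the change, x* = 0.2/0.0017 = 118; it rises from 44.4.

x* ≈ 118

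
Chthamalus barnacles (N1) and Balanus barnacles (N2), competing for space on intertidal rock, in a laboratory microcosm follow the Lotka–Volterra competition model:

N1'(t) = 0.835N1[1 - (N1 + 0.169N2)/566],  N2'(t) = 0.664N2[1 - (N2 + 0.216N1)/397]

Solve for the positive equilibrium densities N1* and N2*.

N1* ≈ 518, N2* ≈ 285

Setting both brackets to zero gives the nullclines N1 + 0.169N2 = 566 and 0.216N1 + N2 = 397.
Substituting N2 = 397 - 0.216N1 into the first: N1(1 - 0.169·0.216) = 566 - 0.169·397.
So N1* = 499/0.963 = 518, and then N2* = 397 - 0.216·518 = 285.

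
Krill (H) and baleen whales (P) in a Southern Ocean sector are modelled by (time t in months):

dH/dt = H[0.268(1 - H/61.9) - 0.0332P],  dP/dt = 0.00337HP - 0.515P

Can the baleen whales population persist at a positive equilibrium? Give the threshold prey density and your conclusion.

Threshold H = 153; K < 153, so no, the predator goes extinct.

The predator equation gives dP/dt > 0 only when H > 0.515/0.00337 = 153.
Without the predator, H → K = 61.9. Since 61.9 < 153, the predator cannot invade.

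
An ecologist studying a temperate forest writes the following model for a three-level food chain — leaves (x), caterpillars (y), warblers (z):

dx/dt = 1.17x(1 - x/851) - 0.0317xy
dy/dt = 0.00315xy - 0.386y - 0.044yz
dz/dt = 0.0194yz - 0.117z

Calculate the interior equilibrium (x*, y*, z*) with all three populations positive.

From dz/dt = 0: 0.0194y* = 0.117, so y* = 6.03.
From dx/dt = 0: 1.17(1 - x*/851) = 0.0317·6.03, giving x* = 851·(1 - 0.163) = 712.
From dy/dt = 0: 0.00315·712 - 0.386 = 0.044z*, so z* = 1.86/0.044 = 42.2.

x* ≈ 712, y* ≈ 6.03, z* ≈ 42.2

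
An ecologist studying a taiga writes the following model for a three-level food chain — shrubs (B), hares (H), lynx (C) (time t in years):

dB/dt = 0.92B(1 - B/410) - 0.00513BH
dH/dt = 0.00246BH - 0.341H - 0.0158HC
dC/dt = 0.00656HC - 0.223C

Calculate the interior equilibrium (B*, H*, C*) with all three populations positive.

B* ≈ 332, H* ≈ 34, C* ≈ 30.2

From dC/dt = 0: 0.00656H* = 0.223, so H* = 34.
From dB/dt = 0: 0.92(1 - B*/410) = 0.00513·34, giving B* = 410·(1 - 0.19) = 332.
From dH/dt = 0: 0.00246·332 - 0.341 = 0.0158C*, so C* = 0.476/0.0158 = 30.2.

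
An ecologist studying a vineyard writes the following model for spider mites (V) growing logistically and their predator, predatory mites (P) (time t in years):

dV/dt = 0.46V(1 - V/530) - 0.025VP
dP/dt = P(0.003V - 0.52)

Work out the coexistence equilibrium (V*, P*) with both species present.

From dP/dt = 0 with P > 0: 0.003V* = 0.52, so V* = 173.
Substitute into dV/dt = 0: 0.46(1 - 173/530) = 0.025P*.
The bracket is 0.673, giving P* = 0.31/0.025 = 12.4.

V* ≈ 173, P* ≈ 12.4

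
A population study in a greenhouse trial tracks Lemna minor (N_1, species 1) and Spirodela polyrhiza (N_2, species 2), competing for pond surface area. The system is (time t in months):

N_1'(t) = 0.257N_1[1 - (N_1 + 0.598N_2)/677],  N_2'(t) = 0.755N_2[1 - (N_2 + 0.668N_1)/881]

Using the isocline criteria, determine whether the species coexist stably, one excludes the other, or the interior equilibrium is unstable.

Compare the nullcline intercepts: K1/α12 = 677/0.598 = 1130 > K2 = 881; K2/α21 = 881/0.668 = 1320 > K1 = 677.
Since both inequalities hold, each species can invade when rare, so the interior equilibrium is stable.

stable coexistence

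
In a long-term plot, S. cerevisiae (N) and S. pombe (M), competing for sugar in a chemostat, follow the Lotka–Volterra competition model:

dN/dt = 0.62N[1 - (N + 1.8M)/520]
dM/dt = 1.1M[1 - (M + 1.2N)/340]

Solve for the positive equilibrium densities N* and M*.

Setting both brackets to zero gives the nullclines N + 1.8M = 520 and 1.2N + M = 340.
Substituting M = 340 - 1.2N into the first: N(1 - 1.8·1.2) = 520 - 1.8·340.
So N* = -92/-1.16 = 79.3, and then M* = 340 - 1.2·79.3 = 245.

N* ≈ 79.3, M* ≈ 245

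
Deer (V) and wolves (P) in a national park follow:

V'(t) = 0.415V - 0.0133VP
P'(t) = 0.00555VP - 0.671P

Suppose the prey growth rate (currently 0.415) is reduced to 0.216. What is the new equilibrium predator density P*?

P* ≈ 16.2

At the interior fixed point, setting dV/dt = 0 with V > 0 fixes P* = (prey growth rate)/(VP coefficient) — independent of the other coefficients.
With the change, P* = 0.216/0.0133 = 16.2; it falls from 31.2.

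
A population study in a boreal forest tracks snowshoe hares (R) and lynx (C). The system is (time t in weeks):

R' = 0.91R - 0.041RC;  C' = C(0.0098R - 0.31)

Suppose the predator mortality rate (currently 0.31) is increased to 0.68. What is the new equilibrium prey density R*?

At the interior fixed point, setting dC/dt = 0 with C > 0 fixes R* = (predator death rate)/(RC coefficient) — independent of the other coefficients.
With the change, R* = 0.68/0.0098 = 69.4; it rises from 31.6.

R* ≈ 69.4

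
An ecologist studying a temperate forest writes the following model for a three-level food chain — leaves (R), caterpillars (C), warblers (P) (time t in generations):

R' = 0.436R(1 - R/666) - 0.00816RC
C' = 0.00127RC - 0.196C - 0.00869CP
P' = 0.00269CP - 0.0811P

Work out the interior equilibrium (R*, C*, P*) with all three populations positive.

From dP/dt = 0: 0.00269C* = 0.0811, so C* = 30.1.
From dR/dt = 0: 0.436(1 - R*/666) = 0.00816·30.1, giving R* = 666·(1 - 0.564) = 290.
From dC/dt = 0: 0.00127·290 - 0.196 = 0.00869P*, so P* = 0.173/0.00869 = 19.9.

R* ≈ 290, C* ≈ 30.1, P* ≈ 19.9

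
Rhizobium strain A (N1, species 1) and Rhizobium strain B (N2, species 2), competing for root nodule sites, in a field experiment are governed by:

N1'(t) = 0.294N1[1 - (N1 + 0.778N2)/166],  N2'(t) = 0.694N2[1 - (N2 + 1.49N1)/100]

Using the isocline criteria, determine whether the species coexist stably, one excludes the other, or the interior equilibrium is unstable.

Compare the nullcline intercepts: K1/α12 = 166/0.778 = 213 > K2 = 100; K2/α21 = 100/1.49 = 67.1 < K1 = 166.
Since the inequalities point opposite ways, species 1 can invade but species 2 cannot.

species 1 excludes species 2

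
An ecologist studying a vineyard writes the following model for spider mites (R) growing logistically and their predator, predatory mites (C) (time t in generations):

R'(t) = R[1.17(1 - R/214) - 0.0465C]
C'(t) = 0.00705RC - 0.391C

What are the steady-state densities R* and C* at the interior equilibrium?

From dC/dt = 0 with C > 0: 0.00705R* = 0.391, so R* = 55.5.
Substitute into dR/dt = 0: 1.17(1 - 55.5/214) = 0.0465C*.
The bracket is 0.741, giving C* = 0.867/0.0465 = 18.6.

R* ≈ 55.5, C* ≈ 18.6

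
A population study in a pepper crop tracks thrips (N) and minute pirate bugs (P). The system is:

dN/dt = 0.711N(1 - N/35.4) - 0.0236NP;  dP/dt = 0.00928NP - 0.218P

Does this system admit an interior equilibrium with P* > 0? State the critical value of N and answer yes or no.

The predator equation gives dP/dt > 0 only when N > 0.218/0.00928 = 23.5.
Without the predator, N → K = 35.4. Since 35.4 > 23.5, the predator can invade and persist.

Threshold N = 23.5; K > 23.5, so yes, the predator persists.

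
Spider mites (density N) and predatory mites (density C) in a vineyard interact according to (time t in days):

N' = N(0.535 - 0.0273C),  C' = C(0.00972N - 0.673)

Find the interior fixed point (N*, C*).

N* ≈ 69.2, C* ≈ 19.6

Set dC/dt = 0 with C > 0: 0.00972N - 0.673 = 0, so N* = 0.673/0.00972 = 69.2.
Set dN/dt = 0 with N > 0: 0.535 - 0.0273C = 0, so C* = 0.535/0.0273 = 19.6.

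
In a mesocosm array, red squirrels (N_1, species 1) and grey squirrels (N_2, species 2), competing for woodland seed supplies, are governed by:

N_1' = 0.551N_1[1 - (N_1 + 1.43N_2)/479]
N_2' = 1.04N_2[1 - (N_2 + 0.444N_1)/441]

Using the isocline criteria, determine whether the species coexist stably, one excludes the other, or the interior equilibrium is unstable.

Compare the nullcline intercepts: K1/α12 = 479/1.43 = 335 < K2 = 441; K2/α21 = 441/0.444 = 993 > K1 = 479.
Since the inequalities point opposite ways, species 2 can invade but species 1 cannot.

species 2 excludes species 1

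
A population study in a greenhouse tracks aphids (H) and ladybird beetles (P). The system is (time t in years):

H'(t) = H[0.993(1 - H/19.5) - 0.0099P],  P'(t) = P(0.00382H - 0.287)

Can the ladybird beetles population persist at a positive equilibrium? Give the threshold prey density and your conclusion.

Threshold H = 75.1; K < 75.1, so no, the predator goes extinct.

The predator equation gives dP/dt > 0 only when H > 0.287/0.00382 = 75.1.
Without the predator, H → K = 19.5. Since 19.5 < 75.1, the predator cannot invade.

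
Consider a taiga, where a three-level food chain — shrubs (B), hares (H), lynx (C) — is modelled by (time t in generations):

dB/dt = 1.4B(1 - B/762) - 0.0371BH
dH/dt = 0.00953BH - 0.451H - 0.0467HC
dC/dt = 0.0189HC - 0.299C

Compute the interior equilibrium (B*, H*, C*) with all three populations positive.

From dC/dt = 0: 0.0189H* = 0.299, so H* = 15.8.
From dB/dt = 0: 1.4(1 - B*/762) = 0.0371·15.8, giving B* = 762·(1 - 0.419) = 443.
From dH/dt = 0: 0.00953·443 - 0.451 = 0.0467C*, so C* = 3.77/0.0467 = 80.7.

B* ≈ 443, H* ≈ 15.8, C* ≈ 80.7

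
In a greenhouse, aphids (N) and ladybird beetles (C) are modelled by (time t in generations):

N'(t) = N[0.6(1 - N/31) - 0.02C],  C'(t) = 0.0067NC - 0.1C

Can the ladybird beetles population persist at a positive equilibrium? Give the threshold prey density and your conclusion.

The predator equation gives dC/dt > 0 only when N > 0.1/0.0067 = 14.9.
Without the predator, N → K = 31. Since 31 > 14.9, the predator can invade and persist.

Threshold N = 14.9; K > 14.9, so yes, the predator persists.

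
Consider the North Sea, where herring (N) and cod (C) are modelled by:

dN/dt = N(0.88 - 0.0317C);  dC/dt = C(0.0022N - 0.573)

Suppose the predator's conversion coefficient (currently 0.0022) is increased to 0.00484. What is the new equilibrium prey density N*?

At the interior fixed point, setting dC/dt = 0 with C > 0 fixes N* = (predator death rate)/(NC coefficient) — independent of the other coefficients.
With the change, N* = 0.573/0.00484 = 118; it falls from 260.

N* ≈ 118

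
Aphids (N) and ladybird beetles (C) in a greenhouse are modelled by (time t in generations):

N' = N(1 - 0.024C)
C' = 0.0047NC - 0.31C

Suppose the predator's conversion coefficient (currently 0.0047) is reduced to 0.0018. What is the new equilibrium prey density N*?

N* ≈ 172

At the interior fixed point, setting dC/dt = 0 with C > 0 fixes N* = (predator death rate)/(NC coefficient) — independent of the other coefficients.
With the change, N* = 0.31/0.0018 = 172; it rises from 66.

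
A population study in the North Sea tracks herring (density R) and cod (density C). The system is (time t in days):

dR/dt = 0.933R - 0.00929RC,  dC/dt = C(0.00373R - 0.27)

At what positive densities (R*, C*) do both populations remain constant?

R* ≈ 72.4, C* ≈ 100

Set dC/dt = 0 with C > 0: 0.00373R - 0.27 = 0, so R* = 0.27/0.00373 = 72.4.
Set dR/dt = 0 with R > 0: 0.933 - 0.00929C = 0, so C* = 0.933/0.00929 = 100.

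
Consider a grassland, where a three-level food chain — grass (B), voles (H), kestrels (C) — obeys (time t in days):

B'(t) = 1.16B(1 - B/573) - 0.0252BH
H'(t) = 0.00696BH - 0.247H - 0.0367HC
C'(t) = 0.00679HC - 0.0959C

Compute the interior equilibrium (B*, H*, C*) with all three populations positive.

From dC/dt = 0: 0.00679H* = 0.0959, so H* = 14.1.
From dB/dt = 0: 1.16(1 - B*/573) = 0.0252·14.1, giving B* = 573·(1 - 0.307) = 397.
From dH/dt = 0: 0.00696·397 - 0.247 = 0.0367C*, so C* = 2.52/0.0367 = 68.6.

B* ≈ 397, H* ≈ 14.1, C* ≈ 68.6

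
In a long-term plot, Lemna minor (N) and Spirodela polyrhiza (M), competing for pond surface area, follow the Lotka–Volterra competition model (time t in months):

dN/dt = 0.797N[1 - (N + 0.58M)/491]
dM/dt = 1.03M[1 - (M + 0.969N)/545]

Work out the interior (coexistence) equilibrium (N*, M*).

N* ≈ 399, M* ≈ 158

Setting both brackets to zero gives the nullclines N + 0.58M = 491 and 0.969N + M = 545.
Substituting M = 545 - 0.969N into the first: N(1 - 0.58·0.969) = 491 - 0.58·545.
So N* = 175/0.438 = 399, and then M* = 545 - 0.969·399 = 158.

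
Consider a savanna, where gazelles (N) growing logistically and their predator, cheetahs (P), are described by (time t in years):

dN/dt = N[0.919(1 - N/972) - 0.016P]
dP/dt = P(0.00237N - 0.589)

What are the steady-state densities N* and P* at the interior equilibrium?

From dP/dt = 0 with P > 0: 0.00237N* = 0.589, so N* = 249.
Substitute into dN/dt = 0: 0.919(1 - 249/972) = 0.016P*.
The bracket is 0.744, giving P* = 0.684/0.016 = 42.8.

N* ≈ 249, P* ≈ 42.8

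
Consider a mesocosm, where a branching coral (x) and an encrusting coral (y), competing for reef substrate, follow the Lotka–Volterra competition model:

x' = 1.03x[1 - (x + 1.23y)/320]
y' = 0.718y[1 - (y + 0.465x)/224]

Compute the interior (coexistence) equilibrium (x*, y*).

Setting both brackets to zero gives the nullclines x + 1.23y = 320 and 0.465x + y = 224.
Substituting y = 224 - 0.465x into the first: x(1 - 1.23·0.465) = 320 - 1.23·224.
So x* = 44.5/0.428 = 104, and then y* = 224 - 0.465·104 = 176.

x* ≈ 104, y* ≈ 176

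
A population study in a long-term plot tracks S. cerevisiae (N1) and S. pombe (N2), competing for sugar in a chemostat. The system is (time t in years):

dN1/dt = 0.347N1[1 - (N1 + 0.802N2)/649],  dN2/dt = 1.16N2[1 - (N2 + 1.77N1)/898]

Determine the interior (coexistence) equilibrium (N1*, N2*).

N1* ≈ 170, N2* ≈ 598

Setting both brackets to zero gives the nullclines N1 + 0.802N2 = 649 and 1.77N1 + N2 = 898.
Substituting N2 = 898 - 1.77N1 into the first: N1(1 - 0.802·1.77) = 649 - 0.802·898.
So N1* = -71.2/-0.42 = 170, and then N2* = 898 - 1.77·170 = 598.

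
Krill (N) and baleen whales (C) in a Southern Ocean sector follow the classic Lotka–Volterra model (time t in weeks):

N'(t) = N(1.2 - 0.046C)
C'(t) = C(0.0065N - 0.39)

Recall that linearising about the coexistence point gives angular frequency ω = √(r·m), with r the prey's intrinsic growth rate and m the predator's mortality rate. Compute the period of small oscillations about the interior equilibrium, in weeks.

Here r = 1.2 and m = 0.39, so r·m = 0.468.
ω = √0.468 = 0.684 per week, hence T = 2π/ω ≈ 9.18 weeks.

T ≈ 9.18 weeks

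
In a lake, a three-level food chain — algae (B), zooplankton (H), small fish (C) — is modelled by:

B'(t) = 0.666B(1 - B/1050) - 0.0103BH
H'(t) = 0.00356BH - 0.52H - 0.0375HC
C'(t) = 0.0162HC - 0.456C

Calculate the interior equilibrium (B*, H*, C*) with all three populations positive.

From dC/dt = 0: 0.0162H* = 0.456, so H* = 28.1.
From dB/dt = 0: 0.666(1 - B*/1050) = 0.0103·28.1, giving B* = 1050·(1 - 0.435) = 593.
From dH/dt = 0: 0.00356·593 - 0.52 = 0.0375C*, so C* = 1.59/0.0375 = 42.4.

B* ≈ 593, H* ≈ 28.1, C* ≈ 42.4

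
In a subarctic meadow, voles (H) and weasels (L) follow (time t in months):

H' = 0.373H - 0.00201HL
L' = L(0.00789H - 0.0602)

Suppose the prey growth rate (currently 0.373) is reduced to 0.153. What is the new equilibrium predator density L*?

L* ≈ 76.1

At the interior fixed point, setting dH/dt = 0 with H > 0 fixes L* = (prey growth rate)/(HL coefficient) — independent of the other coefficients.
With the change, L* = 0.153/0.00201 = 76.1; it falls from 186.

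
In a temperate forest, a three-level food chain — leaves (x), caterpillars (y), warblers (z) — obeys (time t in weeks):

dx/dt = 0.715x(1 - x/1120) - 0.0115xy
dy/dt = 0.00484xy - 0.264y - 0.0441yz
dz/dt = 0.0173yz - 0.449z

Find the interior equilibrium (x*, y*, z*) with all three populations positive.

From dz/dt = 0: 0.0173y* = 0.449, so y* = 26.
From dx/dt = 0: 0.715(1 - x*/1120) = 0.0115·26, giving x* = 1120·(1 - 0.417) = 652.
From dy/dt = 0: 0.00484·652 - 0.264 = 0.0441z*, so z* = 2.89/0.0441 = 65.6.

x* ≈ 652, y* ≈ 26, z* ≈ 65.6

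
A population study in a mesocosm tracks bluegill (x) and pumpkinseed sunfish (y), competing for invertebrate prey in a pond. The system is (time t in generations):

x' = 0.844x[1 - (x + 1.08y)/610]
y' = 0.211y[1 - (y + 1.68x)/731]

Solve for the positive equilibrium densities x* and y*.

Setting both brackets to zero gives the nullclines x + 1.08y = 610 and 1.68x + y = 731.
Substituting y = 731 - 1.68x into the first: x(1 - 1.08·1.68) = 610 - 1.08·731.
So x* = -179/-0.814 = 220, and then y* = 731 - 1.68·220 = 361.

x* ≈ 220, y* ≈ 361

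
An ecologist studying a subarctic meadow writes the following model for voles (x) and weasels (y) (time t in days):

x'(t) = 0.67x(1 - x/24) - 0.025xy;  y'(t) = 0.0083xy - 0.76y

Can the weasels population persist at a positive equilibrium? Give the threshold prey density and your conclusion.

Threshold x = 91.6; K < 91.6, so no, the predator goes extinct.

The predator equation gives dy/dt > 0 only when x > 0.76/0.0083 = 91.6.
Without the predator, x → K = 24. Since 24 < 91.6, the predator cannot invade.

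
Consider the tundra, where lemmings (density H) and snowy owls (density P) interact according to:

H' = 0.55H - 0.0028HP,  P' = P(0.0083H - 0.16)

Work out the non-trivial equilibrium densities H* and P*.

Set dP/dt = 0 with P > 0: 0.0083H - 0.16 = 0, so H* = 0.16/0.0083 = 19.3.
Set dH/dt = 0 with H > 0: 0.55 - 0.0028P = 0, so P* = 0.55/0.0028 = 196.

H* ≈ 19.3, P* ≈ 196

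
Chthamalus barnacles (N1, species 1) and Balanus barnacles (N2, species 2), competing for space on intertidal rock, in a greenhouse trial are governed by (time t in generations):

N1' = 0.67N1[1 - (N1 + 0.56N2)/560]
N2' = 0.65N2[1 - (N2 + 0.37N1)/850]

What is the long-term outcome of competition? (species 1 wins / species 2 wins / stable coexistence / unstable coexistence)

stable coexistence

Compare the nullcline intercepts: K1/α12 = 560/0.56 = 1000 > K2 = 850; K2/α21 = 850/0.37 = 2300 > K1 = 560.
Since both inequalities hold, each species can invade when rare, so the interior equilibrium is stable.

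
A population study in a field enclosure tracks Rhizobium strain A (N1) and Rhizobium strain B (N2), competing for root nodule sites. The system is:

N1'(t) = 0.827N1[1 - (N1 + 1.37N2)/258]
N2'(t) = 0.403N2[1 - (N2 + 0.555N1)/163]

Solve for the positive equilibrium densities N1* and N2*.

Setting both brackets to zero gives the nullclines N1 + 1.37N2 = 258 and 0.555N1 + N2 = 163.
Substituting N2 = 163 - 0.555N1 into the first: N1(1 - 1.37·0.555) = 258 - 1.37·163.
So N1* = 34.7/0.24 = 145, and then N2* = 163 - 0.555·145 = 82.7.

N1* ≈ 145, N2* ≈ 82.7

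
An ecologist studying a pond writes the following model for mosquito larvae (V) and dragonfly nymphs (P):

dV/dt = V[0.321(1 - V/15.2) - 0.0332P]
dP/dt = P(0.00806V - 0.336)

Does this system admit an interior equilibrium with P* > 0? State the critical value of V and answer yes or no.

The predator equation gives dP/dt > 0 only when V > 0.336/0.00806 = 41.7.
Without the predator, V → K = 15.2. Since 15.2 < 41.7, the predator cannot invade.

Threshold V = 41.7; K < 41.7, so no, the predator goes extinct.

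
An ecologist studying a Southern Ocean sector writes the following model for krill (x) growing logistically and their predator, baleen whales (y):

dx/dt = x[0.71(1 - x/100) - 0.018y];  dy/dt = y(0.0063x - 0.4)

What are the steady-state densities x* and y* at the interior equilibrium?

From dy/dt = 0 with y > 0: 0.0063x* = 0.4, so x* = 63.5.
Substitute into dx/dt = 0: 0.71(1 - 63.5/100) = 0.018y*.
The bracket is 0.365, giving y* = 0.259/0.018 = 14.4.

x* ≈ 63.5, y* ≈ 14.4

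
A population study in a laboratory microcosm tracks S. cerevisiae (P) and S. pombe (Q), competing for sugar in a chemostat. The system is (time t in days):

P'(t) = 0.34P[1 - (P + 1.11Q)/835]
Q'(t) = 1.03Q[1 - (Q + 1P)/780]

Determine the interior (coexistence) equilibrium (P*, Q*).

Setting both brackets to zero gives the nullclines P + 1.11Q = 835 and 1P + Q = 780.
Substituting Q = 780 - 1P into the first: P(1 - 1.11·1) = 835 - 1.11·780.
So P* = -30.8/-0.11 = 280, and then Q* = 780 - 1·280 = 500.

P* ≈ 280, Q* ≈ 500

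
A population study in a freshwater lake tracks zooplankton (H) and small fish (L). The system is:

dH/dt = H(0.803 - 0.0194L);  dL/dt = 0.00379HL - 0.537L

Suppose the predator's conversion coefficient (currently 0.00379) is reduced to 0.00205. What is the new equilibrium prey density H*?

H* ≈ 262

At the interior fixed point, setting dL/dt = 0 with L > 0 fixes H* = (predator death rate)/(HL coefficient) — independent of the other coefficients.
With the change, H* = 0.537/0.00205 = 262; it rises from 142.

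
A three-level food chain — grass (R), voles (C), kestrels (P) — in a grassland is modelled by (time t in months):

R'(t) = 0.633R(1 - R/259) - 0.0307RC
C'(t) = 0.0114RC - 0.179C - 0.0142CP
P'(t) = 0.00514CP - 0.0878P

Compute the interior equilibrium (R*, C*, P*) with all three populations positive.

R* ≈ 44.4, C* ≈ 17.1, P* ≈ 23.1

From dP/dt = 0: 0.00514C* = 0.0878, so C* = 17.1.
From dR/dt = 0: 0.633(1 - R*/259) = 0.0307·17.1, giving R* = 259·(1 - 0.828) = 44.4.
From dC/dt = 0: 0.0114·44.4 - 0.179 = 0.0142P*, so P* = 0.328/0.0142 = 23.1.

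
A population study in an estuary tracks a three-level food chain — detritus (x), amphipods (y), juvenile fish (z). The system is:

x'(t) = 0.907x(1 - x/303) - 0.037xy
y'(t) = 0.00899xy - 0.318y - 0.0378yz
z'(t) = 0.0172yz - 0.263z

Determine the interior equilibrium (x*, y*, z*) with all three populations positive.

From dz/dt = 0: 0.0172y* = 0.263, so y* = 15.3.
From dx/dt = 0: 0.907(1 - x*/303) = 0.037·15.3, giving x* = 303·(1 - 0.624) = 114.
From dy/dt = 0: 0.00899·114 - 0.318 = 0.0378z*, so z* = 0.707/0.0378 = 18.7.

x* ≈ 114, y* ≈ 15.3, z* ≈ 18.7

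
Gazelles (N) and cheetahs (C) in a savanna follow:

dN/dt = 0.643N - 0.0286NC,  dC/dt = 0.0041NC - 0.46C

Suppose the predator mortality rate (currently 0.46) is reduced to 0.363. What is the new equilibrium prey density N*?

At the interior fixed point, setting dC/dt = 0 with C > 0 fixes N* = (predator death rate)/(NC coefficient) — independent of the other coefficients.
With the change, N* = 0.363/0.0041 = 88.5; it falls from 112.

N* ≈ 88.5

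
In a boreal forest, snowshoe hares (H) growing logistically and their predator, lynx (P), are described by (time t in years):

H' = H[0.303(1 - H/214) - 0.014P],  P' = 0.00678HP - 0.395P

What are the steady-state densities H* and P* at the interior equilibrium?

From dP/dt = 0 with P > 0: 0.00678H* = 0.395, so H* = 58.3.
Substitute into dH/dt = 0: 0.303(1 - 58.3/214) = 0.014P*.
The bracket is 0.728, giving P* = 0.221/0.014 = 15.8.

H* ≈ 58.3, P* ≈ 15.8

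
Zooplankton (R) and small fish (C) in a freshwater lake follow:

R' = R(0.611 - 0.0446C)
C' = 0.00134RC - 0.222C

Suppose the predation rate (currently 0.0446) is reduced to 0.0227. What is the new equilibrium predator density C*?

C* ≈ 26.9

At the interior fixed point, setting dR/dt = 0 with R > 0 fixes C* = (prey growth rate)/(RC coefficient) — independent of the other coefficients.
With the change, C* = 0.611/0.0227 = 26.9; it rises from 13.7.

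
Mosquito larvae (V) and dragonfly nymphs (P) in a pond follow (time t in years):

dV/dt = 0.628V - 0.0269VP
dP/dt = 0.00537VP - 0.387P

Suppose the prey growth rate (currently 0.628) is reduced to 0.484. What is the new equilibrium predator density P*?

P* ≈ 18

At the interior fixed point, setting dV/dt = 0 with V > 0 fixes P* = (prey growth rate)/(VP coefficient) — independent of the other coefficients.
With the change, P* = 0.484/0.0269 = 18; it falls from 23.3.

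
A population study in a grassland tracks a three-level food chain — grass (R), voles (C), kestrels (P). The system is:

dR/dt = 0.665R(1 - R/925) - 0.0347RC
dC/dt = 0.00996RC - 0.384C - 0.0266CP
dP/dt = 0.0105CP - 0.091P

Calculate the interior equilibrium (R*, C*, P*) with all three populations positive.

From dP/dt = 0: 0.0105C* = 0.091, so C* = 8.67.
From dR/dt = 0: 0.665(1 - R*/925) = 0.0347·8.67, giving R* = 925·(1 - 0.452) = 507.
From dC/dt = 0: 0.00996·507 - 0.384 = 0.0266P*, so P* = 4.66/0.0266 = 175.

R* ≈ 507, C* ≈ 8.67, P* ≈ 175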